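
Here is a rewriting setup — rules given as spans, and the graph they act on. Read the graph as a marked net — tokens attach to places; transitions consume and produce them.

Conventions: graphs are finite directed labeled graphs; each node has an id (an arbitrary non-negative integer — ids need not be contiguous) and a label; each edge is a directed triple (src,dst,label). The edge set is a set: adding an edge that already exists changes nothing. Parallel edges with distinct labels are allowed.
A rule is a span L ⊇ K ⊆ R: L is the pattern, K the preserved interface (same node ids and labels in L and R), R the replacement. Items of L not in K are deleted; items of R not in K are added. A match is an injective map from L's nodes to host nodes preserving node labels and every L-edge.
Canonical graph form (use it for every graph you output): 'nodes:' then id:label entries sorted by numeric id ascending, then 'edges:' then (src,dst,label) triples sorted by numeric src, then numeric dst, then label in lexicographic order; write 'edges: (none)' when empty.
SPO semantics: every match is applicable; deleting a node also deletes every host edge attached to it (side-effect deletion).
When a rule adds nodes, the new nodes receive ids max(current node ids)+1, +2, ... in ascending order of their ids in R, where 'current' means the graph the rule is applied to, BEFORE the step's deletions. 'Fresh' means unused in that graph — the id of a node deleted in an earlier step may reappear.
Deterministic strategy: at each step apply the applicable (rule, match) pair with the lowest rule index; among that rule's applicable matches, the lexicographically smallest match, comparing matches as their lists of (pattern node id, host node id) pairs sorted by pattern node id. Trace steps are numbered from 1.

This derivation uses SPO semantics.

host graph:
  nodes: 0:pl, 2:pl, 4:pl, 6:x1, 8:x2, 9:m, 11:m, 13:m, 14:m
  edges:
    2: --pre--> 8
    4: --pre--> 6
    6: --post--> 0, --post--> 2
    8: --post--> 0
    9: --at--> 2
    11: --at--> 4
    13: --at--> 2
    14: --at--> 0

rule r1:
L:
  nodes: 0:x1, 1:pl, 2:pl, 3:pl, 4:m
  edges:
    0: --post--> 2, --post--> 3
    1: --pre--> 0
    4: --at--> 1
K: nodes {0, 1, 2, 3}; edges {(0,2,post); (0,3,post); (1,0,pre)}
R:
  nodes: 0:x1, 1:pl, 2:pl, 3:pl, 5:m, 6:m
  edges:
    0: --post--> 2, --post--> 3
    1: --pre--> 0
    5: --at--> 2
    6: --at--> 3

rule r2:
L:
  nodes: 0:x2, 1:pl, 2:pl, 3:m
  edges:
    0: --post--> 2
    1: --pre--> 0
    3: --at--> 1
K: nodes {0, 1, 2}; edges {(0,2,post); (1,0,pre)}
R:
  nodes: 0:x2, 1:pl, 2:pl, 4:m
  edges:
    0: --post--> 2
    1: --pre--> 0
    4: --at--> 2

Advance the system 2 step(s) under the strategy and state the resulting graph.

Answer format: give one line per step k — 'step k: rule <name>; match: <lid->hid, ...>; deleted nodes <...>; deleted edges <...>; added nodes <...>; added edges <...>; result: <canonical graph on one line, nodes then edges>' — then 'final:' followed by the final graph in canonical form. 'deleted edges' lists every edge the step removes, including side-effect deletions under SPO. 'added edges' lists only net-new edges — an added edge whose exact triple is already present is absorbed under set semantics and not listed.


step 1: rule r1; match: 0->6, 1->4, 2->0, 3->2, 4->11; deleted nodes 11; deleted edges (11,4,at); added nodes 15, 16; added edges (15,0,at); (16,2,at); result: nodes: 0:pl, 2:pl, 4:pl, 6:x1, 8:x2, 9:m, 13:m, 14:m, 15:m, 16:m edges: (2,8,pre); (4,6,pre); (6,0,post); (6,2,post); (8,0,post); (9,2,at); (13,2,at); (14,0,at); (15,0,at); (16,2,at)
step 2: rule r2; match: 0->8, 1->2, 2->0, 3->9; deleted nodes 9; deleted edges (9,2,at); added nodes 17; added edges (17,0,at); result: nodes: 0:pl, 2:pl, 4:pl, 6:x1, 8:x2, 13:m, 14:m, 15:m, 16:m, 17:m edges: (2,8,pre); (4,6,pre); (6,0,post); (6,2,post); (8,0,post); (13,2,at); (14,0,at); (15,0,at); (16,2,at); (17,0,at)
final:
nodes: 0:pl, 2:pl, 4:pl, 6:x1, 8:x2, 13:m, 14:m, 15:m, 16:m, 17:m
edges: (2,8,pre); (4,6,pre); (6,0,post); (6,2,post); (8,0,post); (13,2,at); (14,0,at); (15,0,at); (16,2,at); (17,0,at)


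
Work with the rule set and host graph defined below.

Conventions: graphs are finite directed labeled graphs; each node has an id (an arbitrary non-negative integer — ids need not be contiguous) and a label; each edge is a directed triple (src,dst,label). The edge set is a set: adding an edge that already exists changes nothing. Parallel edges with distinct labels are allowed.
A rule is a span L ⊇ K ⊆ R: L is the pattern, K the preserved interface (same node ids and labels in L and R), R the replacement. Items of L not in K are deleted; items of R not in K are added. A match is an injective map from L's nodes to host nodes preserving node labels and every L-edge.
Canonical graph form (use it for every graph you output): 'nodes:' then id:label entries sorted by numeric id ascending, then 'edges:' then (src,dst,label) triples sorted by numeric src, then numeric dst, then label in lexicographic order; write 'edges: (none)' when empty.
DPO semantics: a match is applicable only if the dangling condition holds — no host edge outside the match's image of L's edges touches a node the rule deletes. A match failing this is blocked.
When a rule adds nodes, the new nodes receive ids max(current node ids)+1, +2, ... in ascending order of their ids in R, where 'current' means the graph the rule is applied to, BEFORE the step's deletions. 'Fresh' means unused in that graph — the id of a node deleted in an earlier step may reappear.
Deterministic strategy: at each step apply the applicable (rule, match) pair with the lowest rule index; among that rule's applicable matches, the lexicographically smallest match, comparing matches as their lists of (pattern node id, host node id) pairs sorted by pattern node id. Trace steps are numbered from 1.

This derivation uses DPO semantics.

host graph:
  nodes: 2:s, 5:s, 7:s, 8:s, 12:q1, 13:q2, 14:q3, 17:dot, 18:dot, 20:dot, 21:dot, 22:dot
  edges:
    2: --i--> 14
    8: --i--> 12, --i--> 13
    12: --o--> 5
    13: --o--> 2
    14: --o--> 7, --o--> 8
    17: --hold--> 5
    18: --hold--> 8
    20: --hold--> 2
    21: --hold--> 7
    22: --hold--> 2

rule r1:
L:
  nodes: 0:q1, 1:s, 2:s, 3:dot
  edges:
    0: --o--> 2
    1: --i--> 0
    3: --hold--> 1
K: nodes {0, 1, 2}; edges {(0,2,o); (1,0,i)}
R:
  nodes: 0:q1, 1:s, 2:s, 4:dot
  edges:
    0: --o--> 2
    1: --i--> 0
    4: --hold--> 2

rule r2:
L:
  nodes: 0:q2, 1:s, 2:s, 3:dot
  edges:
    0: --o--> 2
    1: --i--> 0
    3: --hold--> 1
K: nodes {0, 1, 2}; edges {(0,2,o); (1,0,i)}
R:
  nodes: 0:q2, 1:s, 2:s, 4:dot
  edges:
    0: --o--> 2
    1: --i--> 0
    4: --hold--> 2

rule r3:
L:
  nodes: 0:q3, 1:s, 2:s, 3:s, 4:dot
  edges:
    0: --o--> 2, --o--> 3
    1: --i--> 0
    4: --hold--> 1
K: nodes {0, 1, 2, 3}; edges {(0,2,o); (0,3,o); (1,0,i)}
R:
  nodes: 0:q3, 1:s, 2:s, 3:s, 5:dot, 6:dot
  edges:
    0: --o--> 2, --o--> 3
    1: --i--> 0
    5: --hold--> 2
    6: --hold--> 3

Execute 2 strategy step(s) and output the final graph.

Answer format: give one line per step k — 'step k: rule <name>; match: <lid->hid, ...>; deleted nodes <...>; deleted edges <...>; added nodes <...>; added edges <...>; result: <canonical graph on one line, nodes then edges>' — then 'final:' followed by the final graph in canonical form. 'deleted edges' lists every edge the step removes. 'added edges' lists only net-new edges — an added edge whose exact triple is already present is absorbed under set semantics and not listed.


step 1: rule r1; match: 0->12, 1->8, 2->5, 3->18; deleted nodes 18; deleted edges (18,8,hold); added nodes 23; added edges (23,5,hold); result: nodes: 2:s, 5:s, 7:s, 8:s, 12:q1, 13:q2, 14:q3, 17:dot, 20:dot, 21:dot, 22:dot, 23:dot edges: (2,14,i); (8,12,i); (8,13,i); (12,5,o); (13,2,o); (14,7,o); (14,8,o); (17,5,hold); (20,2,hold); (21,7,hold); (22,2,hold); (23,5,hold)
step 2: rule r3; match: 0->14, 1->2, 2->7, 3->8, 4->20; deleted nodes 20; deleted edges (20,2,hold); added nodes 24, 25; added edges (24,7,hold); (25,8,hold); result: nodes: 2:s, 5:s, 7:s, 8:s, 12:q1, 13:q2, 14:q3, 17:dot, 21:dot, 22:dot, 23:dot, 24:dot, 25:dot edges: (2,14,i); (8,12,i); (8,13,i); (12,5,o); (13,2,o); (14,7,o); (14,8,o); (17,5,hold); (21,7,hold); (22,2,hold); (23,5,hold); (24,7,hold); (25,8,hold)
final:
nodes: 2:s, 5:s, 7:s, 8:s, 12:q1, 13:q2, 14:q3, 17:dot, 21:dot, 22:dot, 23:dot, 24:dot, 25:dot
edges: (2,14,i); (8,12,i); (8,13,i); (12,5,o); (13,2,o); (14,7,o); (14,8,o); (17,5,hold); (21,7,hold); (22,2,hold); (23,5,hold); (24,7,hold); (25,8,hold)


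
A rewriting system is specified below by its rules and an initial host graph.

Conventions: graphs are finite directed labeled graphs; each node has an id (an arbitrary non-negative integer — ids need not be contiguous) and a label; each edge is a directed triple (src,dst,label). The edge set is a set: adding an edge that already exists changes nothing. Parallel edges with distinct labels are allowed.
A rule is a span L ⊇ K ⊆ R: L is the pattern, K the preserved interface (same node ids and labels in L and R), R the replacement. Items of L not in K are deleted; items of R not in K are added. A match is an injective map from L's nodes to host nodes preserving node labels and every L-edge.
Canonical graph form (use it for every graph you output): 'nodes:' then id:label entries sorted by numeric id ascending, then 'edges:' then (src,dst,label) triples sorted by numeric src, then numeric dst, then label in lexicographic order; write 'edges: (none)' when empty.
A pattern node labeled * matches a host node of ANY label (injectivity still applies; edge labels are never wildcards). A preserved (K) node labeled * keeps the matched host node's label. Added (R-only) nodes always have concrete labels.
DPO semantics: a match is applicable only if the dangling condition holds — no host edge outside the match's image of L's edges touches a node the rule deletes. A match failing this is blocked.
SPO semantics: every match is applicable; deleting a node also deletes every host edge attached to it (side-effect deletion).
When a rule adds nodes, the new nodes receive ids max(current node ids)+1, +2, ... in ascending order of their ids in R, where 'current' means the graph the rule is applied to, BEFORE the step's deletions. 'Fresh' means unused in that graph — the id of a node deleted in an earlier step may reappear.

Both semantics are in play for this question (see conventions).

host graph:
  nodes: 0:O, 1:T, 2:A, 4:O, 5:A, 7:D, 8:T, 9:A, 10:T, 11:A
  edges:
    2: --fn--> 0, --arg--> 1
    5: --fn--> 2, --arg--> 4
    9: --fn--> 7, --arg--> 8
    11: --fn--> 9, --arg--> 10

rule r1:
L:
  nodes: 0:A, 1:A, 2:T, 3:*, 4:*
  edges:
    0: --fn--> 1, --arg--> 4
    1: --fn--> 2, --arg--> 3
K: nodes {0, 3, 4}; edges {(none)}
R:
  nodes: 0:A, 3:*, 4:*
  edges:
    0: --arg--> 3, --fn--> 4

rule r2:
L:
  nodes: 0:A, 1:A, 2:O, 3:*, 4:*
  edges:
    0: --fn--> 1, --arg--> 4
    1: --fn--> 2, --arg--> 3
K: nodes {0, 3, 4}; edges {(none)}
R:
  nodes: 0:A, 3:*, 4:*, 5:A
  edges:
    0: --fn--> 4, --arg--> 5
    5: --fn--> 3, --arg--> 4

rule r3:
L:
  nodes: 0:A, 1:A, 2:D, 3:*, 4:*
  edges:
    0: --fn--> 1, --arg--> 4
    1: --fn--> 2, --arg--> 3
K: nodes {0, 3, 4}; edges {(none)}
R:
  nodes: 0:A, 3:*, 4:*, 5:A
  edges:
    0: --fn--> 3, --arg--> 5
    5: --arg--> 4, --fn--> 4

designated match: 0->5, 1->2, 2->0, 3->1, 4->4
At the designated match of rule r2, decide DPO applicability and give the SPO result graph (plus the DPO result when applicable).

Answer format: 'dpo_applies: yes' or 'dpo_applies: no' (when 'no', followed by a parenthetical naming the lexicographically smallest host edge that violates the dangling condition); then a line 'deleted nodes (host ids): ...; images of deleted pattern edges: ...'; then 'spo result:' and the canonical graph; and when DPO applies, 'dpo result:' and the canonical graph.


dpo_applies: yes
deleted nodes (host ids): 0, 2; images of deleted pattern edges: (2,0,fn); (2,1,arg); (5,2,fn); (5,4,arg)
spo result:
nodes: 1:T, 4:O, 5:A, 7:D, 8:T, 9:A, 10:T, 11:A, 12:A
edges: (5,4,fn); (5,12,arg); (9,7,fn); (9,8,arg); (11,9,fn); (11,10,arg); (12,1,fn); (12,4,arg)
dpo result:
nodes: 1:T, 4:O, 5:A, 7:D, 8:T, 9:A, 10:T, 11:A, 12:A
edges: (5,4,fn); (5,12,arg); (9,7,fn); (9,8,arg); (11,9,fn); (11,10,arg); (12,1,fn); (12,4,arg)


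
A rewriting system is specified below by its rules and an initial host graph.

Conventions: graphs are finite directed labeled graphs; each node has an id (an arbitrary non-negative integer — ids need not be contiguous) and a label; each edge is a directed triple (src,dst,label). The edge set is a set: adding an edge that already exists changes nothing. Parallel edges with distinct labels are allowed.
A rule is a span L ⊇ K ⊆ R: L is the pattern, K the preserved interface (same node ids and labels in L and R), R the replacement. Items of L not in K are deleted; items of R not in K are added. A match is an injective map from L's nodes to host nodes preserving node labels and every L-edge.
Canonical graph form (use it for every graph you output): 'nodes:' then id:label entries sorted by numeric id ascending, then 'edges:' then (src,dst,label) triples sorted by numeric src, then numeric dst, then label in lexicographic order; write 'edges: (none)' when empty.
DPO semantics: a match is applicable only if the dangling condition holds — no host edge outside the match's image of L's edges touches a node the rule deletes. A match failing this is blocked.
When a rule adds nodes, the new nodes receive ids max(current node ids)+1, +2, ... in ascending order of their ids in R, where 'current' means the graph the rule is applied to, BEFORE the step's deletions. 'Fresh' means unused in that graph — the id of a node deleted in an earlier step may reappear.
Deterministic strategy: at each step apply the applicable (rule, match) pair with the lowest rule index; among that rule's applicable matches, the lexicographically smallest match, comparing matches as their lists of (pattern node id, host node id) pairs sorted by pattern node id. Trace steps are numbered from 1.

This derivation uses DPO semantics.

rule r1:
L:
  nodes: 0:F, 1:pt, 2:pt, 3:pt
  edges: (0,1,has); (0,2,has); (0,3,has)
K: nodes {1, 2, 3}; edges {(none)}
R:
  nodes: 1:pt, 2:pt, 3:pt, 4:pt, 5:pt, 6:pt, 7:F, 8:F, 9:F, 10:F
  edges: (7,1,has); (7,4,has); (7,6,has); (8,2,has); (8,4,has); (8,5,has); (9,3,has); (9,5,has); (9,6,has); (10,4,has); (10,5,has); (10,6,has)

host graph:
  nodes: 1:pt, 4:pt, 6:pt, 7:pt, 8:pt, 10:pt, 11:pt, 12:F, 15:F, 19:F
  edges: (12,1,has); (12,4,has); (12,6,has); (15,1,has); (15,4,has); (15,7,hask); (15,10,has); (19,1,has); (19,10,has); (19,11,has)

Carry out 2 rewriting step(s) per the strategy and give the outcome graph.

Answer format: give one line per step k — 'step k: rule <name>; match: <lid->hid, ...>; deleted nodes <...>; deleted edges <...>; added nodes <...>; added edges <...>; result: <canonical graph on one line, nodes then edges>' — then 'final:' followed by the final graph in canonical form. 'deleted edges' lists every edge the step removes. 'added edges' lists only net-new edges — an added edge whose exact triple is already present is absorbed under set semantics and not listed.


step 1: rule r1; match: 0->12, 1->1, 2->4, 3->6; deleted nodes 12; deleted edges (12,1,has); (12,4,has); (12,6,has); added nodes 20, 21, 22, 23, 24, 25, 26; added edges (23,1,has); (23,20,has); (23,22,has); (24,4,has); (24,20,has); (24,21,has); (25,6,has); (25,21,has); (25,22,has); (26,20,has); (26,21,has); (26,22,has); result: nodes: 1:pt, 4:pt, 6:pt, 7:pt, 8:pt, 10:pt, 11:pt, 15:F, 19:F, 20:pt, 21:pt, 22:pt, 23:F, 24:F, 25:F, 26:F edges: (15,1,has); (15,4,has); (15,7,hask); (15,10,has); (19,1,has); (19,10,has); (19,11,has); (23,1,has); (23,20,has); (23,22,has); (24,4,has); (24,20,has); (24,21,has); (25,6,has); (25,21,has); (25,22,has); (26,20,has); (26,21,has); (26,22,has)
step 2: rule r1; match: 0->19, 1->1, 2->10, 3->11; deleted nodes 19; deleted edges (19,1,has); (19,10,has); (19,11,has); added nodes 27, 28, 29, 30, 31, 32, 33; added edges (30,1,has); (30,27,has); (30,29,has); (31,10,has); (31,27,has); (31,28,has); (32,11,has); (32,28,has); (32,29,has); (33,27,has); (33,28,has); (33,29,has); result: nodes: 1:pt, 4:pt, 6:pt, 7:pt, 8:pt, 10:pt, 11:pt, 15:F, 20:pt, 21:pt, 22:pt, 23:F, 24:F, 25:F, 26:F, 27:pt, 28:pt, 29:pt, 30:F, 31:F, 32:F, 33:F edges: (15,1,has); (15,4,has); (15,7,hask); (15,10,has); (23,1,has); (23,20,has); (23,22,has); (24,4,has); (24,20,has); (24,21,has); (25,6,has); (25,21,has); (25,22,has); (26,20,has); (26,21,has); (26,22,has); (30,1,has); (30,27,has); (30,29,has); (31,10,has); (31,27,has); (31,28,has); (32,11,has); (32,28,has); (32,29,has); (33,27,has); (33,28,has); (33,29,has)
final:
nodes: 1:pt, 4:pt, 6:pt, 7:pt, 8:pt, 10:pt, 11:pt, 15:F, 20:pt, 21:pt, 22:pt, 23:F, 24:F, 25:F, 26:F, 27:pt, 28:pt, 29:pt, 30:F, 31:F, 32:F, 33:F
edges: (15,1,has); (15,4,has); (15,7,hask); (15,10,has); (23,1,has); (23,20,has); (23,22,has); (24,4,has); (24,20,has); (24,21,has); (25,6,has); (25,21,has); (25,22,has); (26,20,has); (26,21,has); (26,22,has); (30,1,has); (30,27,has); (30,29,has); (31,10,has); (31,27,has); (31,28,has); (32,11,has); (32,28,has); (32,29,has); (33,27,has); (33,28,has); (33,29,has)


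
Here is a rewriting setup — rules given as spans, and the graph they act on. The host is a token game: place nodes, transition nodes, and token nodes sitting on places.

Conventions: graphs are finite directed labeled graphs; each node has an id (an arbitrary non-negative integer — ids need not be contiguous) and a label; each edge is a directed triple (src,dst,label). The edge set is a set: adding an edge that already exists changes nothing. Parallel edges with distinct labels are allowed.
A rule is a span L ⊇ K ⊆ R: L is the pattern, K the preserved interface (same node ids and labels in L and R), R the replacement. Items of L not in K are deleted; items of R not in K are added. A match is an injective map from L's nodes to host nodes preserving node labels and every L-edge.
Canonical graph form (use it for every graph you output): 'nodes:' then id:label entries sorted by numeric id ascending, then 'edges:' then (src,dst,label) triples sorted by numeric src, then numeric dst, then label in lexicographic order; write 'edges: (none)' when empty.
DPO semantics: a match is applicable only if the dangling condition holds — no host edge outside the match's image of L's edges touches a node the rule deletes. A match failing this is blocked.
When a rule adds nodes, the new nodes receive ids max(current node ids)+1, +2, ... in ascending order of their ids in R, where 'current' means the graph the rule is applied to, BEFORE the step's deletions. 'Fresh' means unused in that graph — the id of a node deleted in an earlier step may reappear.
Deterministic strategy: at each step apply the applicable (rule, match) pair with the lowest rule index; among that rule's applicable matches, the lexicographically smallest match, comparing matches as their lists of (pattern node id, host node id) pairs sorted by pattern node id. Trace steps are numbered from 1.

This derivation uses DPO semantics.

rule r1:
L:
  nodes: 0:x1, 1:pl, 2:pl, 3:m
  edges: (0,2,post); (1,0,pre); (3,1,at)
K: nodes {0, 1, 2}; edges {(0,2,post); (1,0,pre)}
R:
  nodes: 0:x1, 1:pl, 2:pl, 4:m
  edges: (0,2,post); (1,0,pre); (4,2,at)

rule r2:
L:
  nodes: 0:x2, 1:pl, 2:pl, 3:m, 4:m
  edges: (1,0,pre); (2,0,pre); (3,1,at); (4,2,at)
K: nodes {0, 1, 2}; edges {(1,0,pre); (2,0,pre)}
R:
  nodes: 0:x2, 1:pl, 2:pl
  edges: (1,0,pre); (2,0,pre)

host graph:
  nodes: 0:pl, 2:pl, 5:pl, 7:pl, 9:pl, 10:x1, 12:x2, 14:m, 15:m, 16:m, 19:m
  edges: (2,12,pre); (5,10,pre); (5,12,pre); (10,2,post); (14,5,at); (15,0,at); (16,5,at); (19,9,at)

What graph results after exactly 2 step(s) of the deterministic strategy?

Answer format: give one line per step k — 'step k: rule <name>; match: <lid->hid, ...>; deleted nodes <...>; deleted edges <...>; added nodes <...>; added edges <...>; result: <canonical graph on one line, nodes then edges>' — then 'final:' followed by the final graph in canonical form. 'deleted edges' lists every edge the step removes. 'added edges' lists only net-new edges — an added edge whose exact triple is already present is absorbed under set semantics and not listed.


step 1: rule r1; match: 0->10, 1->5, 2->2, 3->14; deleted nodes 14; deleted edges (14,5,at); added nodes 20; added edges (20,2,at); result: nodes: 0:pl, 2:pl, 5:pl, 7:pl, 9:pl, 10:x1, 12:x2, 15:m, 16:m, 19:m, 20:m edges: (2,12,pre); (5,10,pre); (5,12,pre); (10,2,post); (15,0,at); (16,5,at); (19,9,at); (20,2,at)
step 2: rule r1; match: 0->10, 1->5, 2->2, 3->16; deleted nodes 16; deleted edges (16,5,at); added nodes 21; added edges (21,2,at); result: nodes: 0:pl, 2:pl, 5:pl, 7:pl, 9:pl, 10:x1, 12:x2, 15:m, 19:m, 20:m, 21:m edges: (2,12,pre); (5,10,pre); (5,12,pre); (10,2,post); (15,0,at); (19,9,at); (20,2,at); (21,2,at)
final:
nodes: 0:pl, 2:pl, 5:pl, 7:pl, 9:pl, 10:x1, 12:x2, 15:m, 19:m, 20:m, 21:m
edges: (2,12,pre); (5,10,pre); (5,12,pre); (10,2,post); (15,0,at); (19,9,at); (20,2,at); (21,2,at)


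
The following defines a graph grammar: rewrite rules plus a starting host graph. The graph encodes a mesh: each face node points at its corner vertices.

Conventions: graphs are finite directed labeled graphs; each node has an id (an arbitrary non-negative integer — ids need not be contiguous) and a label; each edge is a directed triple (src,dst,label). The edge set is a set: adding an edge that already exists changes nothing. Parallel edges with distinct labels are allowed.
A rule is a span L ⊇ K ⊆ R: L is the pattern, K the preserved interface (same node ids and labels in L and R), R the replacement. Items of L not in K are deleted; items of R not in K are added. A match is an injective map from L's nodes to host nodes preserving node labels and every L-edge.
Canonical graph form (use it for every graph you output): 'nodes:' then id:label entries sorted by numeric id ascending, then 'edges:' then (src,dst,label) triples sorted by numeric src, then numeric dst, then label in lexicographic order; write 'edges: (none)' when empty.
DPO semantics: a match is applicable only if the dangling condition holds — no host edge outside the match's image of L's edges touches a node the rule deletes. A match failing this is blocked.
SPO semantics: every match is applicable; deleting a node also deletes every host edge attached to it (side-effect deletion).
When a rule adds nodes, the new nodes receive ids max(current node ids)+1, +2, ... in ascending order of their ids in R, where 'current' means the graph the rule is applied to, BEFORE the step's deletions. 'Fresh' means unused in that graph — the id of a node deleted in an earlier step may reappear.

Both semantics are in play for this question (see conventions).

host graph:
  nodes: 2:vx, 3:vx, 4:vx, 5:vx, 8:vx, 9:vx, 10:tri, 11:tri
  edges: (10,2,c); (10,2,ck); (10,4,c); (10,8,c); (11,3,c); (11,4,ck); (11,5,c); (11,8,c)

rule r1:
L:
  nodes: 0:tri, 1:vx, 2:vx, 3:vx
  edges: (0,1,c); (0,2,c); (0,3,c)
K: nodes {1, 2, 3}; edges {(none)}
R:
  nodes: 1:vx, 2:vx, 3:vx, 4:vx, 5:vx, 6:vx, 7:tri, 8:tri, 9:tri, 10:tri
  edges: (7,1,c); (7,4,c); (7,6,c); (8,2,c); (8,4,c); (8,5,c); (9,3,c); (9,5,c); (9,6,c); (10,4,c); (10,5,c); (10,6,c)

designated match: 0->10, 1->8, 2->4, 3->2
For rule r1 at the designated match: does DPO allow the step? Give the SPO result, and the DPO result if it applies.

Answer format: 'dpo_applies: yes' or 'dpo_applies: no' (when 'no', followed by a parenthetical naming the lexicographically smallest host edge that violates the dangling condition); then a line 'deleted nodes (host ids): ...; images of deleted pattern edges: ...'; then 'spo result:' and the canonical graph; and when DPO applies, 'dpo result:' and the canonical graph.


dpo_applies: no
(the rule deletes node 10, which keeps host edge (10,2,ck) outside the match image — the dangling condition fails, DPO blocks; SPO proceeds and side-deletes such edges)
deleted nodes (host ids): 10; images of deleted pattern edges: (10,2,c); (10,4,c); (10,8,c)
spo result:
nodes: 2:vx, 3:vx, 4:vx, 5:vx, 8:vx, 9:vx, 11:tri, 12:vx, 13:vx, 14:vx, 15:tri, 16:tri, 17:tri, 18:tri
edges: (11,3,c); (11,4,ck); (11,5,c); (11,8,c); (15,8,c); (15,12,c); (15,14,c); (16,4,c); (16,12,c); (16,13,c); (17,2,c); (17,13,c); (17,14,c); (18,12,c); (18,13,c); (18,14,c)


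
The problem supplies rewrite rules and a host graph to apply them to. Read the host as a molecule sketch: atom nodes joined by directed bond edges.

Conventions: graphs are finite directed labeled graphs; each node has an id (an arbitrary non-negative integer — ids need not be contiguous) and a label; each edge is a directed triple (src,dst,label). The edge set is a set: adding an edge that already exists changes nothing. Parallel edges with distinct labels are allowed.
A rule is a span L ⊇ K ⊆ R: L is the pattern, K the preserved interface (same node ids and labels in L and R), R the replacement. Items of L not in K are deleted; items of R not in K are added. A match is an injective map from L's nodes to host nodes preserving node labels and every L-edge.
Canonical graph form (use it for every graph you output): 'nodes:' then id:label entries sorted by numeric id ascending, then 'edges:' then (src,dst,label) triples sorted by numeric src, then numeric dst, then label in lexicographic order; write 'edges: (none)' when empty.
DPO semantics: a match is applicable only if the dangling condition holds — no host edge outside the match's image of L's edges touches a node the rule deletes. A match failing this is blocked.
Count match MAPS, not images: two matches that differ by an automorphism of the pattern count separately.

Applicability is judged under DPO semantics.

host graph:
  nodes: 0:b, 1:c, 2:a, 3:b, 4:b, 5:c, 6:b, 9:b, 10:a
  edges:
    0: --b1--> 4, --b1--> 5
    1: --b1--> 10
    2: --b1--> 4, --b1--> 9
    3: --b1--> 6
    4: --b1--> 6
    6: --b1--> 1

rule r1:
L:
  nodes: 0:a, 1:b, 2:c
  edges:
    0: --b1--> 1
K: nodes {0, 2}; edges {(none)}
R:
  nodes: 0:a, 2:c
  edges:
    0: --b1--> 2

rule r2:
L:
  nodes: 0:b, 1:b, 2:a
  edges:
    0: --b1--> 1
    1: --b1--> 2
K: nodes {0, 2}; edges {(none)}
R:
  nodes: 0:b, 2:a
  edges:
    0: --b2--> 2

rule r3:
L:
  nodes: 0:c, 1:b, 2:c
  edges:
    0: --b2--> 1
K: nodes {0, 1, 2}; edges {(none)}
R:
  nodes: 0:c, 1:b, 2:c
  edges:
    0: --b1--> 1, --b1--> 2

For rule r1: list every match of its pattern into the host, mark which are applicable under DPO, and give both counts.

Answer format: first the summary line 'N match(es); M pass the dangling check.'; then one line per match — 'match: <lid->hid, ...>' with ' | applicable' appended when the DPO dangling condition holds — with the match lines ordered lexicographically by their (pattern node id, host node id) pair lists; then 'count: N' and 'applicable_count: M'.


4 match(es); 2 pass the dangling check.
match: 0->2, 1->4, 2->1
match: 0->2, 1->4, 2->5
match: 0->2, 1->9, 2->1 | applicable
match: 0->2, 1->9, 2->5 | applicable
count: 4
applicable_count: 2


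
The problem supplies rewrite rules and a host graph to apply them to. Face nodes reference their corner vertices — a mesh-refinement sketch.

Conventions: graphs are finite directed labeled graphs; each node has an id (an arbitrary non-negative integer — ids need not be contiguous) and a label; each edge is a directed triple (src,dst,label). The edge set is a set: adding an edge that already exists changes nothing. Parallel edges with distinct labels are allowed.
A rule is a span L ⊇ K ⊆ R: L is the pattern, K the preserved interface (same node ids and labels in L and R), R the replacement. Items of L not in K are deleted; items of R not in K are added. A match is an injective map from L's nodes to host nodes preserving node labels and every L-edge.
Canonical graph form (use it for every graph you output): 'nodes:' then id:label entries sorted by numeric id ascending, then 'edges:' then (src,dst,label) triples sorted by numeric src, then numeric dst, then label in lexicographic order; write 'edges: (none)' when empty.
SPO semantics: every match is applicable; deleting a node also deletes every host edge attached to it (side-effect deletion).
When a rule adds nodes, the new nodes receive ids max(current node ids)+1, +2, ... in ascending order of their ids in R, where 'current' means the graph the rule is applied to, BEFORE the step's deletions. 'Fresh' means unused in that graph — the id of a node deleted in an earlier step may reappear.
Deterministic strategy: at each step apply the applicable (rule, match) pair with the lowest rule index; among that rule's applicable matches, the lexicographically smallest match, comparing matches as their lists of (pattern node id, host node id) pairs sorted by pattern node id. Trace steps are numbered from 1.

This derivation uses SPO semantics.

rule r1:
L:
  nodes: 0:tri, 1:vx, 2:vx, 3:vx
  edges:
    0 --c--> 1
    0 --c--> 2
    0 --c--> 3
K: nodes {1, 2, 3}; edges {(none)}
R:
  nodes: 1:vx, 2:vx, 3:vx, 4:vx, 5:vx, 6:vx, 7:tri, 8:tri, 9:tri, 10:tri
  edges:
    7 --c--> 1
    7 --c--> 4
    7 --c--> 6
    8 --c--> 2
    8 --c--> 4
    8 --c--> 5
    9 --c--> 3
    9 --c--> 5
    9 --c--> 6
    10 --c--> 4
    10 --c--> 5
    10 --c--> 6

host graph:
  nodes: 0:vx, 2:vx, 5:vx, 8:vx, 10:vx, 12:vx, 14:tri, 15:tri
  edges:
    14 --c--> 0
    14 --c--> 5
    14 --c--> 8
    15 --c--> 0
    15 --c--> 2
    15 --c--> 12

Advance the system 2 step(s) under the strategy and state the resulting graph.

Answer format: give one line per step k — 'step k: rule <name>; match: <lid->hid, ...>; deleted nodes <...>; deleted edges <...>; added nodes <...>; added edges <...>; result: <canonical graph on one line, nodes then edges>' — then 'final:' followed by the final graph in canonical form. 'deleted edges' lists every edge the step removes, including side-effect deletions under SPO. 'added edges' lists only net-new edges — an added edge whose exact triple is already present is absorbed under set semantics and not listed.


step 1: rule r1; match: 0->14, 1->0, 2->5, 3->8; deleted nodes 14; deleted edges (14,0,c); (14,5,c); (14,8,c); added nodes 16, 17, 18, 19, 20, 21, 22; added edges (19,0,c); (19,16,c); (19,18,c); (20,5,c); (20,16,c); (20,17,c); (21,8,c); (21,17,c); (21,18,c); (22,16,c); (22,17,c); (22,18,c); result: nodes: 0:vx, 2:vx, 5:vx, 8:vx, 10:vx, 12:vx, 15:tri, 16:vx, 17:vx, 18:vx, 19:tri, 20:tri, 21:tri, 22:tri edges: (15,0,c); (15,2,c); (15,12,c); (19,0,c); (19,16,c); (19,18,c); (20,5,c); (20,16,c); (20,17,c); (21,8,c); (21,17,c); (21,18,c); (22,16,c); (22,17,c); (22,18,c)
step 2: rule r1; match: 0->15, 1->0, 2->2, 3->12; deleted nodes 15; deleted edges (15,0,c); (15,2,c); (15,12,c); added nodes 23, 24, 25, 26, 27, 28, 29; added edges (26,0,c); (26,23,c); (26,25,c); (27,2,c); (27,23,c); (27,24,c); (28,12,c); (28,24,c); (28,25,c); (29,23,c); (29,24,c); (29,25,c); result: nodes: 0:vx, 2:vx, 5:vx, 8:vx, 10:vx, 12:vx, 16:vx, 17:vx, 18:vx, 19:tri, 20:tri, 21:tri, 22:tri, 23:vx, 24:vx, 25:vx, 26:tri, 27:tri, 28:tri, 29:tri edges: (19,0,c); (19,16,c); (19,18,c); (20,5,c); (20,16,c); (20,17,c); (21,8,c); (21,17,c); (21,18,c); (22,16,c); (22,17,c); (22,18,c); (26,0,c); (26,23,c); (26,25,c); (27,2,c); (27,23,c); (27,24,c); (28,12,c); (28,24,c); (28,25,c); (29,23,c); (29,24,c); (29,25,c)
final:
nodes: 0:vx, 2:vx, 5:vx, 8:vx, 10:vx, 12:vx, 16:vx, 17:vx, 18:vx, 19:tri, 20:tri, 21:tri, 22:tri, 23:vx, 24:vx, 25:vx, 26:tri, 27:tri, 28:tri, 29:tri
edges: (19,0,c); (19,16,c); (19,18,c); (20,5,c); (20,16,c); (20,17,c); (21,8,c); (21,17,c); (21,18,c); (22,16,c); (22,17,c); (22,18,c); (26,0,c); (26,23,c); (26,25,c); (27,2,c); (27,23,c); (27,24,c); (28,12,c); (28,24,c); (28,25,c); (29,23,c); (29,24,c); (29,25,c)


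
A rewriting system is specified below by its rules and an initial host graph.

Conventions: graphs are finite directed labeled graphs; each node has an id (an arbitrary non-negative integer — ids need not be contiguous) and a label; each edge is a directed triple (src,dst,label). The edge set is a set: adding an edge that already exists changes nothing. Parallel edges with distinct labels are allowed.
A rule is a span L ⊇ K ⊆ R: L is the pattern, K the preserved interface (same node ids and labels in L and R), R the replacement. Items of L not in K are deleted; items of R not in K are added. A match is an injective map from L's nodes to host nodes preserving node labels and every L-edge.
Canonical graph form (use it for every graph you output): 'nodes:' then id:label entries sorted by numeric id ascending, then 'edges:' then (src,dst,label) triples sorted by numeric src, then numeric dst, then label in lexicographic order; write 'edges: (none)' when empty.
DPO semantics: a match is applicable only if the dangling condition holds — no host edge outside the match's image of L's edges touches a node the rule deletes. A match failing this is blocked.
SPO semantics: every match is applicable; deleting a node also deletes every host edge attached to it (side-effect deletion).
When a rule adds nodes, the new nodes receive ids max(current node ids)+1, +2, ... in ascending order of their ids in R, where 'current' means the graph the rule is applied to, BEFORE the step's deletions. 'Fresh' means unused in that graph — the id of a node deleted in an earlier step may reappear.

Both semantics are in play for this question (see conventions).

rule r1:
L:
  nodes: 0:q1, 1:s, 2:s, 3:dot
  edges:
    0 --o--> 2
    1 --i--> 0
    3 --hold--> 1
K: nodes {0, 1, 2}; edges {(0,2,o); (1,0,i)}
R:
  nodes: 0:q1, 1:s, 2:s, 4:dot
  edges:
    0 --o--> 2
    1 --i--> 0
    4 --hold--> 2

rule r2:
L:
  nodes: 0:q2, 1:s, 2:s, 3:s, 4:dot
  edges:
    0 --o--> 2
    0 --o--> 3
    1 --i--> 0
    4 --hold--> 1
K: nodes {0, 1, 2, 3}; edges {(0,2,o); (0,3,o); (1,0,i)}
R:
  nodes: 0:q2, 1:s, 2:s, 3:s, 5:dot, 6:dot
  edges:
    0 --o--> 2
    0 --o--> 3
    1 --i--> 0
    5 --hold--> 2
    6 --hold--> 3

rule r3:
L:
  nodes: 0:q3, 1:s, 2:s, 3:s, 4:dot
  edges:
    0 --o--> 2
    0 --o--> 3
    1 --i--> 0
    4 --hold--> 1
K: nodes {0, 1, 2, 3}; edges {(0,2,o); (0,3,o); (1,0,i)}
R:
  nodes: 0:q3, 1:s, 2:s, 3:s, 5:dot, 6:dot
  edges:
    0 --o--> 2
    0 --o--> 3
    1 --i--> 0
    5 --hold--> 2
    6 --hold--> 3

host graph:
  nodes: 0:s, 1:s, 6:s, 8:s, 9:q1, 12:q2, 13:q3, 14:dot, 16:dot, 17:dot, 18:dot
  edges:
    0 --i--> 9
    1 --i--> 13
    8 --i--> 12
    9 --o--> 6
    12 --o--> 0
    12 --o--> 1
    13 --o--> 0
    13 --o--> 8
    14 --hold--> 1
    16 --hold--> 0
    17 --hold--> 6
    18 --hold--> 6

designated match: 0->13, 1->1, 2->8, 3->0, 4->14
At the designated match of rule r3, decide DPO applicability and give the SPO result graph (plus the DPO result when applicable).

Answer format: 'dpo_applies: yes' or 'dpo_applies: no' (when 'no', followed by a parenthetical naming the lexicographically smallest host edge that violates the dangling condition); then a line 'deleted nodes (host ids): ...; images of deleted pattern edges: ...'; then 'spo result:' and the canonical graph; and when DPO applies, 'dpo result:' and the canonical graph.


dpo_applies: yes
deleted nodes (host ids): 14; images of deleted pattern edges: (14,1,hold)
spo result:
nodes: 0:s, 1:s, 6:s, 8:s, 9:q1, 12:q2, 13:q3, 16:dot, 17:dot, 18:dot, 19:dot, 20:dot
edges: (0,9,i); (1,13,i); (8,12,i); (9,6,o); (12,0,o); (12,1,o); (13,0,o); (13,8,o); (16,0,hold); (17,6,hold); (18,6,hold); (19,8,hold); (20,0,hold)
dpo result:
nodes: 0:s, 1:s, 6:s, 8:s, 9:q1, 12:q2, 13:q3, 16:dot, 17:dot, 18:dot, 19:dot, 20:dot
edges: (0,9,i); (1,13,i); (8,12,i); (9,6,o); (12,0,o); (12,1,o); (13,0,o); (13,8,o); (16,0,hold); (17,6,hold); (18,6,hold); (19,8,hold); (20,0,hold)


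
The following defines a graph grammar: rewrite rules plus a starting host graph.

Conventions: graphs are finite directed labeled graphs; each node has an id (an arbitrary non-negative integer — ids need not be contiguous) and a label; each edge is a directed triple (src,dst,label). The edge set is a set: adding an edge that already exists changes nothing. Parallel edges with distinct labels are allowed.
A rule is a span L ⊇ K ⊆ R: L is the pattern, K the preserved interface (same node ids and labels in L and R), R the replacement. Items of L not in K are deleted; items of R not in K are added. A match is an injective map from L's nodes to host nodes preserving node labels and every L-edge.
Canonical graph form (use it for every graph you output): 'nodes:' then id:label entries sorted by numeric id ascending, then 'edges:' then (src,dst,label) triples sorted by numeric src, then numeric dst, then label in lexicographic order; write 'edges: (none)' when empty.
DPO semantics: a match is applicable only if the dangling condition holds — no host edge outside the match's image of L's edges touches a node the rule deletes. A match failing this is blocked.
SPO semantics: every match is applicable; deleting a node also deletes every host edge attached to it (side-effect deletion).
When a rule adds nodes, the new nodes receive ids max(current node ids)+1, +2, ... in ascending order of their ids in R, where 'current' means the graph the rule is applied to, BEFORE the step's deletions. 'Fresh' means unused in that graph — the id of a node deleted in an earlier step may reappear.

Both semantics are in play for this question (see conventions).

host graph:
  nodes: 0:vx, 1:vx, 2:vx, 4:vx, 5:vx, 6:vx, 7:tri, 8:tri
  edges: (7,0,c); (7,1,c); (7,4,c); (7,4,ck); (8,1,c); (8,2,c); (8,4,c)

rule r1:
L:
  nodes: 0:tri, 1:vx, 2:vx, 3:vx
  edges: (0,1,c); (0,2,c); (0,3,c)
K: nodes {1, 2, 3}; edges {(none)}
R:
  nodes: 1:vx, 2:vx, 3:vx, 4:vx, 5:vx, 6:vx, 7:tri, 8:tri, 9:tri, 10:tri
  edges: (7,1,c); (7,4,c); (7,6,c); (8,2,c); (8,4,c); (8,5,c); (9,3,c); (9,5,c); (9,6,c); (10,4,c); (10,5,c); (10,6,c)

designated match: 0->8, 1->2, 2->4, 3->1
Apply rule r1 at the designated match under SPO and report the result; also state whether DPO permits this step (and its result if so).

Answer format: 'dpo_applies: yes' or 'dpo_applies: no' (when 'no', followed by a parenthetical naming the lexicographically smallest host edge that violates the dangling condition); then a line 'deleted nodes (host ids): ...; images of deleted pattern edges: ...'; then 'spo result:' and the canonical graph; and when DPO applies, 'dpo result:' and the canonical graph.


dpo_applies: yes
deleted nodes (host ids): 8; images of deleted pattern edges: (8,1,c); (8,2,c); (8,4,c)
spo result:
nodes: 0:vx, 1:vx, 2:vx, 4:vx, 5:vx, 6:vx, 7:tri, 9:vx, 10:vx, 11:vx, 12:tri, 13:tri, 14:tri, 15:tri
edges: (7,0,c); (7,1,c); (7,4,c); (7,4,ck); (12,2,c); (12,9,c); (12,11,c); (13,4,c); (13,9,c); (13,10,c); (14,1,c); (14,10,c); (14,11,c); (15,9,c); (15,10,c); (15,11,c)
dpo result:
nodes: 0:vx, 1:vx, 2:vx, 4:vx, 5:vx, 6:vx, 7:tri, 9:vx, 10:vx, 11:vx, 12:tri, 13:tri, 14:tri, 15:tri
edges: (7,0,c); (7,1,c); (7,4,c); (7,4,ck); (12,2,c); (12,9,c); (12,11,c); (13,4,c); (13,9,c); (13,10,c); (14,1,c); (14,10,c); (14,11,c); (15,9,c); (15,10,c); (15,11,c)


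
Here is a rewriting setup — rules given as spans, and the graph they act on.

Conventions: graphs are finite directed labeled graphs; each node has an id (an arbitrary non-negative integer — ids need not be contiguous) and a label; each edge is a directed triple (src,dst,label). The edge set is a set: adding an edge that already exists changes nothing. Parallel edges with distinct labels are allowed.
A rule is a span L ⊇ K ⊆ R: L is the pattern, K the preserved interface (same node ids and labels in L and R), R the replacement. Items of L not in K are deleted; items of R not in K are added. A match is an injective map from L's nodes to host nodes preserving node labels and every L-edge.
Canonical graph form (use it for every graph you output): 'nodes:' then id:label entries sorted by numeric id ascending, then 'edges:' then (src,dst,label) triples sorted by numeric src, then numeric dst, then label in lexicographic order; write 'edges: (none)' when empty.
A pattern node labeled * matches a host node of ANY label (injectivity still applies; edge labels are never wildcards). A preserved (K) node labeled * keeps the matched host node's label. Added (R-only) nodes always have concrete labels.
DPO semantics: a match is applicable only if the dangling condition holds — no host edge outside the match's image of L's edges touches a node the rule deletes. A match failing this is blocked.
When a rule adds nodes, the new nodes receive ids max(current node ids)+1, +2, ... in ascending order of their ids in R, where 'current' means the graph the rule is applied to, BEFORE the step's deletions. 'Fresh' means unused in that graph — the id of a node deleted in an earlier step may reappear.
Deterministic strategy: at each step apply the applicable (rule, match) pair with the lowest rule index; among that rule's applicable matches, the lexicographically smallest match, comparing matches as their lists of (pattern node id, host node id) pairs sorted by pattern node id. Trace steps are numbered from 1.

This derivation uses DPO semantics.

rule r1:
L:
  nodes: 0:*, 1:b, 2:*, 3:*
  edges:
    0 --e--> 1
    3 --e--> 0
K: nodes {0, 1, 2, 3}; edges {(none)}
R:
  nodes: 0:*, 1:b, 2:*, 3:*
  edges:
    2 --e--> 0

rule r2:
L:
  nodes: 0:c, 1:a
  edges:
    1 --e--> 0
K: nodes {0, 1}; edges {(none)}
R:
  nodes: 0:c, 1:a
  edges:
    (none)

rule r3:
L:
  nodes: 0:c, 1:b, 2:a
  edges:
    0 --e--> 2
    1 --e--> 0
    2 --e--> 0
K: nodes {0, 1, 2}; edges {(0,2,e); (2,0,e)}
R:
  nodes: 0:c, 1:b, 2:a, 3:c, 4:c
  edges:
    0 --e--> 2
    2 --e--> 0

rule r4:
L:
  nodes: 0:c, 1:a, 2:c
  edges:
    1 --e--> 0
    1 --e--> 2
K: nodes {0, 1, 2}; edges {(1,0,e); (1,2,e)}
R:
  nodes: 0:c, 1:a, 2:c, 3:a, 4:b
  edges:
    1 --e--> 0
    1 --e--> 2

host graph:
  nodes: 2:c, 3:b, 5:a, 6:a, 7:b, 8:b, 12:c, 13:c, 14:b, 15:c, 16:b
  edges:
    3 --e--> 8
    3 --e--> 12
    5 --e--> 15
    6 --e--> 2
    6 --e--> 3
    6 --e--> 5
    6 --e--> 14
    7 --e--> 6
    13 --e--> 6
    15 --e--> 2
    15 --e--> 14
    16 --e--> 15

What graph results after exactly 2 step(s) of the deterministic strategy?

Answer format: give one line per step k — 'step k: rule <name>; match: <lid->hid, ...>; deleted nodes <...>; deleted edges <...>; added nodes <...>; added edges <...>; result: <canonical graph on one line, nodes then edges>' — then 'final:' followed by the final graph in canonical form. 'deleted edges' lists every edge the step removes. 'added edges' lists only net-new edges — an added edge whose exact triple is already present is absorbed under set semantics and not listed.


step 1: rule r1; match: 0->3, 1->8, 2->2, 3->6; deleted nodes (none); deleted edges (3,8,e); (6,3,e); added nodes (none); added edges (2,3,e); result: nodes: 2:c, 3:b, 5:a, 6:a, 7:b, 8:b, 12:c, 13:c, 14:b, 15:c, 16:b edges: (2,3,e); (3,12,e); (5,15,e); (6,2,e); (6,5,e); (6,14,e); (7,6,e); (13,6,e); (15,2,e); (15,14,e); (16,15,e)
step 2: rule r1; match: 0->2, 1->3, 2->5, 3->6; deleted nodes (none); deleted edges (2,3,e); (6,2,e); added nodes (none); added edges (5,2,e); result: nodes: 2:c, 3:b, 5:a, 6:a, 7:b, 8:b, 12:c, 13:c, 14:b, 15:c, 16:b edges: (3,12,e); (5,2,e); (5,15,e); (6,5,e); (6,14,e); (7,6,e); (13,6,e); (15,2,e); (15,14,e); (16,15,e)
final:
nodes: 2:c, 3:b, 5:a, 6:a, 7:b, 8:b, 12:c, 13:c, 14:b, 15:c, 16:b
edges: (3,12,e); (5,2,e); (5,15,e); (6,5,e); (6,14,e); (7,6,e); (13,6,e); (15,2,e); (15,14,e); (16,15,e)
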